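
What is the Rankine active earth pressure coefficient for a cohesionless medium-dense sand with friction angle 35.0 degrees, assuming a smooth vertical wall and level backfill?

K_a = tan²(45° − φ/2) = tan²(27.50°) = 0.2710.

0.271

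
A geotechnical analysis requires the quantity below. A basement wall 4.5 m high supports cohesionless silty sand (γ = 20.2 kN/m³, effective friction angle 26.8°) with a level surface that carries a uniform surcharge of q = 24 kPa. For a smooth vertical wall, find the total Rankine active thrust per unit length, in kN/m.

118 kN/m

K_a = tan²(45° − φ/2) = 0.3785.
Soil triangle: ½ K_a γ H² = 0.5×0.3785×20.2×4.5² = 77.41 kN/m.
Surcharge rectangle: K_a q H = 0.3785×24×4.5 = 40.88 kN/m.
Total = 77.41 + 40.88 = 118.3 kN/m.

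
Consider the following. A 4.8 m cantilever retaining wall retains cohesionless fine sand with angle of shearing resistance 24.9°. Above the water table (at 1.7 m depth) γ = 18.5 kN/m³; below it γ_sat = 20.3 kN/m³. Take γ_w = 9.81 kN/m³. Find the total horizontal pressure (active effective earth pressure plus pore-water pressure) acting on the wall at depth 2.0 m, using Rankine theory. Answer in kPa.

K_a = (1 − sin φ)/(1 + sin φ) = 0.4074.
γ' = 20.3 − 9.81 = 10.49 kN/m³.
Effective vertical stress at 2.0 m: σ'_v = 18.5×1.7 + 10.49×0.300 = 34.60 kPa.
σ'_h = K_a σ'_v = 0.4074 × 34.60 = 14.10 kPa; u = γ_w × 0.300 = 2.943 kPa.
Total σ_h = 14.10 + 2.943 = 17.04 kPa.

17.0 kPa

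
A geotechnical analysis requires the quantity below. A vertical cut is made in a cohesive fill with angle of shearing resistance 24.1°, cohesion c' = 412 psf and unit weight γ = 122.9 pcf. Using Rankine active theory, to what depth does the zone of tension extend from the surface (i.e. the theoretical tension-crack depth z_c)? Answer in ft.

K_a = tan²(45° − 24.1°/2) = 0.4201; √K_a = 0.6482.
The active pressure is zero where K_a γ z = 2c√K_a, so z_c = 2c/(γ√K_a) = 2×412/(122.9×0.6482) = 10.34 ft.

10.3 ft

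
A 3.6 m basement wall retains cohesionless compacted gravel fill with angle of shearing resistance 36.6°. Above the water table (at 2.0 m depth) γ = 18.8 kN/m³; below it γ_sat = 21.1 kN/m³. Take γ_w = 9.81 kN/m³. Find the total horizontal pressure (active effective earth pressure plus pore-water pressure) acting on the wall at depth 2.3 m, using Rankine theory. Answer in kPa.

13.3 kPa

K_a = (1 − sin φ)/(1 + sin φ) = 0.2530.
γ' = 21.1 − 9.81 = 11.29 kN/m³.
Effective vertical stress at 2.3 m: σ'_v = 18.8×2.0 + 11.29×0.300 = 40.99 kPa.
σ'_h = K_a σ'_v = 0.2530 × 40.99 = 10.37 kPa; u = γ_w × 0.300 = 2.943 kPa.
Total σ_h = 10.37 + 2.943 = 13.31 kPa.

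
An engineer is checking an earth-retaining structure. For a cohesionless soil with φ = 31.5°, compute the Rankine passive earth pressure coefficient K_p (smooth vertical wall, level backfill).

K_p = (1 + sin φ)/(1 − sin φ) = tan²(45° + 31.5°/2) = 3.188.

3.19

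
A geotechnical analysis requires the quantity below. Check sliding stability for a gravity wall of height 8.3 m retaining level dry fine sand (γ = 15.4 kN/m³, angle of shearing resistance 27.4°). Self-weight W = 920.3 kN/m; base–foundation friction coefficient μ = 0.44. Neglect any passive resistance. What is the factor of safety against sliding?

2.06

K_a = tan²(45° − 27.4°/2) = 0.3697.
P_a = ½K_aγH² = 0.5×0.3697×15.4×8.3² = 196.1 kN/m, acting at H/3 = 2.767 m above the base.
FS_sliding = μW / P_a = 0.44×920.3 / 196.1 = 2.065.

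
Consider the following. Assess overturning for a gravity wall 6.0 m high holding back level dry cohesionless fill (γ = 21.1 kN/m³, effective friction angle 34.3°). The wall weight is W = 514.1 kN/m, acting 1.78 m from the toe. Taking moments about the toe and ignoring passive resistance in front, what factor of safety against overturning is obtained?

K_a = tan²(45° − 34.3°/2) = 0.2792.
P_a = ½K_aγH² = 0.5×0.2792×21.1×6.0² = 106.0 kN/m, acting at H/3 = 2.000 m above the base.
Overturning moment M_o = P_a × H/3 = 106.0 × 2.000 = 212.0.
Resisting moment M_r = W × 1.78 = 514.1 × 1.78 = 915.1.
FS_overturning = M_r/M_o = 915.1/212.0 = 4.315.

4.32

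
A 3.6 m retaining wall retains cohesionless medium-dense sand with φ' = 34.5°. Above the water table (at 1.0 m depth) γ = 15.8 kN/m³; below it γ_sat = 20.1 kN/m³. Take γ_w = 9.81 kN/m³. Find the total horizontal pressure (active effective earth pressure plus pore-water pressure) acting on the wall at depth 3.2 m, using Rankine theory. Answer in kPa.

32.2 kPa

K_a = (1 − sin φ)/(1 + sin φ) = 0.2768.
γ' = 20.1 − 9.81 = 10.29 kN/m³.
Effective vertical stress at 3.2 m: σ'_v = 15.8×1.0 + 10.29×2.20 = 38.44 kPa.
σ'_h = K_a σ'_v = 0.2768 × 38.44 = 10.64 kPa; u = γ_w × 2.20 = 21.58 kPa.
Total σ_h = 10.64 + 21.58 = 32.22 kPa.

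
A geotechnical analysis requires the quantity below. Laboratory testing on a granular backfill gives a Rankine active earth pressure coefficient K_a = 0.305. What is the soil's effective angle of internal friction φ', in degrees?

K_a = tan²(45° − φ/2) ⇒ 45° − φ/2 = arctan(√0.305) = 28.91°.
φ = 2(45° − 28.91°) = 32.18°.

32.2°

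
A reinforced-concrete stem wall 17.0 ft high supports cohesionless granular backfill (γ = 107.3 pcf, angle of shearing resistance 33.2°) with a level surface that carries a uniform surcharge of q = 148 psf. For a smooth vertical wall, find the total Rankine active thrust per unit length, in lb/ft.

5270 lb/ft

K_a = tan²(45° − φ/2) = 0.2924.
Soil triangle: ½ K_a γ H² = 0.5×0.2924×107.3×17.0² = 4533 lb/ft.
Surcharge rectangle: K_a q H = 0.2924×148×17.0 = 735.6 lb/ft.
Total = 4533 + 735.6 = 5268 lb/ft.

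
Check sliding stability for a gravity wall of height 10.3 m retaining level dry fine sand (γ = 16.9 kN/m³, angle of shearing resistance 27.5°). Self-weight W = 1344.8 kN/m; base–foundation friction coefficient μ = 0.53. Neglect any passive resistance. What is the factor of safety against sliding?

2.16

K_a = tan²(45° − 27.5°/2) = 0.3682.
P_a = ½K_aγH² = 0.5×0.3682×16.9×10.3² = 330.1 kN/m, acting at H/3 = 3.433 m above the base.
FS_sliding = μW / P_a = 0.53×1344.8 / 330.1 = 2.159.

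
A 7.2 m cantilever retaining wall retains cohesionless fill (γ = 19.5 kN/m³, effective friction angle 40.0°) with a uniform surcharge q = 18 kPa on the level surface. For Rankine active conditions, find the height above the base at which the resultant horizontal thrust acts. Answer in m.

K_a = 0.2174.
Triangular part P₁ = ½K_aγH² = 109.9 at H/3 = 2.400 m; rectangular part P₂ = K_a q H = 28.18 at H/2 = 3.600 m.
ȳ = (P₁·2.400 + P₂·3.600)/(P₁+P₂) = 2.645 m.

2.64 m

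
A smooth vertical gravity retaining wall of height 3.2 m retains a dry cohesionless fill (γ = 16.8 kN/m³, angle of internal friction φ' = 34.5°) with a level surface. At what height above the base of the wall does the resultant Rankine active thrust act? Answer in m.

K_a = 0.2768.
The pressure distribution is triangular, so the resultant acts at H/3 above the base = 3.2/3 = 1.067 m.

1.07 m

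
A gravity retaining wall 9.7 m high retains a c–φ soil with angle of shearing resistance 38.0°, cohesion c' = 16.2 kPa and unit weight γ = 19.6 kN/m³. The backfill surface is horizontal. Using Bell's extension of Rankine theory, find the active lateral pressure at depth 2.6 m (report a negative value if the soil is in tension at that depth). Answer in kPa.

K_a = (1 − sin φ)/(1 + sin φ) = 0.2379.
σ_a = K_a γ z − 2c√K_a = 0.2379×19.6×2.6 − 2×16.2×0.4877 = -3.680 kPa.

-3.68 kPa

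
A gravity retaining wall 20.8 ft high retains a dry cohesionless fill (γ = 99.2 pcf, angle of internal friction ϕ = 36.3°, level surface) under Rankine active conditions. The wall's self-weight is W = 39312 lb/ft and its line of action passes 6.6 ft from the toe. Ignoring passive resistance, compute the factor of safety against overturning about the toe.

K_a = tan²(45° − 36.3°/2) = 0.2563.
P_a = ½K_aγH² = 0.5×0.2563×99.2×20.8² = 5499 lb/ft, acting at H/3 = 6.933 ft above the base.
Overturning moment M_o = P_a × H/3 = 5499 × 6.933 = 38130.
Resisting moment M_r = W × 6.6 = 39312 × 6.6 = 259500.
FS_overturning = M_r/M_o = 259500/38130 = 6.805.

6.80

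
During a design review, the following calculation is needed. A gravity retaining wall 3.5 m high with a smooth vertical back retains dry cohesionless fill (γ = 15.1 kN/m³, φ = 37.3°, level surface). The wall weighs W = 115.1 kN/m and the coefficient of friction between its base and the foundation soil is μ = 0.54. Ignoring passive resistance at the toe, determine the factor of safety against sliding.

2.74

K_a = tan²(45° − 37.3°/2) = 0.2453.
P_a = ½K_aγH² = 0.5×0.2453×15.1×3.5² = 22.69 kN/m, acting at H/3 = 1.167 m above the base.
FS_sliding = μW / P_a = 0.54×115.1 / 22.69 = 2.739.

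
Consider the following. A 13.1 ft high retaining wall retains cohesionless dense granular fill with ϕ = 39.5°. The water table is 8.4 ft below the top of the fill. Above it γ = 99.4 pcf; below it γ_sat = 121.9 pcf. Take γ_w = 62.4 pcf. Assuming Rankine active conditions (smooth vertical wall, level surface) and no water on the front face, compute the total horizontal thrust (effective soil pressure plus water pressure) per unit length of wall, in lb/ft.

K_a = tan²(45° − φ/2) = 0.2224.
γ' = 121.9 − 62.4 = 59.50 pcf. Depth below WT = 4.7 ft.
σ'_h at WT = K_a γ d_w = 185.7 psf; at base = 185.7 + K_a γ' × 4.7 = 247.9 psf.
P₁ (0–8.4 ft) = ½×185.7×8.4 = 780.0. P₂ (8.4–13.1 ft) = ½(185.7+247.9)×4.7 = 1019.
P_w = ½ γ_w h₂² = 0.5×62.4×4.7² = 689.2. Total = 780.0+1019+689.2 = 2488 lb/ft.

2490 lb/ft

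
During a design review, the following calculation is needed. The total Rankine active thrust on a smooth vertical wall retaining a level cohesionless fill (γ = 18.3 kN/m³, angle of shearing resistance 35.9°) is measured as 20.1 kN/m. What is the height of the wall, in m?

K_a = 0.2607. P_a = ½ K_a γ H² ⇒ H = √(2P_a/(K_a γ)).
H = √(2×20.1/(0.2607×18.3)) = 2.903 m.

2.90 m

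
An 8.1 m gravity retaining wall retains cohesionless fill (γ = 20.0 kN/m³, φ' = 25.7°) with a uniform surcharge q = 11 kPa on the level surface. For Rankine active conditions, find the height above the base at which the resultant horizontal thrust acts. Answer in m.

K_a = 0.3950.
Triangular part P₁ = ½K_aγH² = 259.2 at H/3 = 2.700 m; rectangular part P₂ = K_a q H = 35.20 at H/2 = 4.050 m.
ȳ = (P₁·2.700 + P₂·4.050)/(P₁+P₂) = 2.861 m.

2.86 m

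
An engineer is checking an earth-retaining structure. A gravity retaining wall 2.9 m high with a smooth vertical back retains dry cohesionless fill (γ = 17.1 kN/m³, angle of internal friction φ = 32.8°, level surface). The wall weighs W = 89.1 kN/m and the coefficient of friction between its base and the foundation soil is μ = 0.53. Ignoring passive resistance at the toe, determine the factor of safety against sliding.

K_a = tan²(45° − 32.8°/2) = 0.2973.
P_a = ½K_aγH² = 0.5×0.2973×17.1×2.9² = 21.37 kN/m, acting at H/3 = 0.9667 m above the base.
FS_sliding = μW / P_a = 0.53×89.1 / 21.37 = 2.209.

2.21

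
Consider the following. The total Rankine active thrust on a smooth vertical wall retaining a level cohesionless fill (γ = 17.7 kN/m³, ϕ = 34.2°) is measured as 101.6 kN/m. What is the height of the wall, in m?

6.40 m

K_a = 0.2803. P_a = ½ K_a γ H² ⇒ H = √(2P_a/(K_a γ)).
H = √(2×101.6/(0.2803×17.7)) = 6.399 m.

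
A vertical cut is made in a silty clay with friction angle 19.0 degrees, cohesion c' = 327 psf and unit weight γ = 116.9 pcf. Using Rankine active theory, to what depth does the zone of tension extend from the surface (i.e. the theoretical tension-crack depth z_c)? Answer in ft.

7.84 ft

K_a = tan²(45° − 19.0°/2) = 0.5088; √K_a = 0.7133.
The active pressure is zero where K_a γ z = 2c√K_a, so z_c = 2c/(γ√K_a) = 2×327/(116.9×0.7133) = 7.843 ft.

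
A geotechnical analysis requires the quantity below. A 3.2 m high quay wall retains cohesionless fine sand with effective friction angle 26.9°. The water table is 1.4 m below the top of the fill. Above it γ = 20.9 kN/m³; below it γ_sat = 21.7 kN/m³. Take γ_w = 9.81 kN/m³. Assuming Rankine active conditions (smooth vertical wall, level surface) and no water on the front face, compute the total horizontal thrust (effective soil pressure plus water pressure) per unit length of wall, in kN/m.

K_a = tan²(45° − φ/2) = 0.3770.
γ' = 21.7 − 9.81 = 11.89 kN/m³. Depth below WT = 1.8 m.
σ'_h at WT = K_a γ d_w = 11.03 kPa; at base = 11.03 + K_a γ' × 1.8 = 19.10 kPa.
P₁ (0–1.4 m) = ½×11.03×1.4 = 7.722. P₂ (1.4–3.2 m) = ½(11.03+19.10)×1.8 = 27.12.
P_w = ½ γ_w h₂² = 0.5×9.81×1.8² = 15.89. Total = 7.722+27.12+15.89 = 50.73 kN/m.

50.7 kN/m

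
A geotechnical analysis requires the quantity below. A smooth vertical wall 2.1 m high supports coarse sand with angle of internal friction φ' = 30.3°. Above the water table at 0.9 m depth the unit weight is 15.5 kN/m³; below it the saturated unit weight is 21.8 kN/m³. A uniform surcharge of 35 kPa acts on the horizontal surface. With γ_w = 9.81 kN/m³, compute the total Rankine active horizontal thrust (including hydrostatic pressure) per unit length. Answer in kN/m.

41.7 kN/m

K_a = tan²(45° − φ/2) = 0.3293.
γ' = 21.8 − 9.81 = 11.99 kN/m³. h₂ = H − d_w = 1.2 m.
σ'_h: at surface K_a·q = 11.53; at WT K_a(q+γd_w) = 16.12; at base K_a(q+γd_w+γ'h₂) = 20.86 kPa.
P₁ = ½(11.53+16.12)×0.9 = 12.44; P₂ = ½(16.12+20.86)×1.2 = 22.19; P_w = ½γ_w h₂² = 7.063.
Total = 12.44+22.19+7.063 = 41.69 kN/m.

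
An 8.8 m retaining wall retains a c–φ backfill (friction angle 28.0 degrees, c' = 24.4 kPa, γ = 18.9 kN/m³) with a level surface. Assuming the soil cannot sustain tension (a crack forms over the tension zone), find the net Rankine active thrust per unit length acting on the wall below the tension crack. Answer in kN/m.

K_a = 0.3610; √K_a = 0.6009.
Tension-crack depth z_c = 2c/(γ√K_a) = 2×24.4/(18.9×0.6009) = 4.297 m.
σ_a at base = K_a γ H − 2c√K_a = 0.3610×18.9×8.8 − 2×24.4×0.6009 = 30.73 kPa.
P_a = ½ × 30.73 × (H − z_c) = 0.5×30.73×4.503 = 69.17 kN/m.

69.2 kN/m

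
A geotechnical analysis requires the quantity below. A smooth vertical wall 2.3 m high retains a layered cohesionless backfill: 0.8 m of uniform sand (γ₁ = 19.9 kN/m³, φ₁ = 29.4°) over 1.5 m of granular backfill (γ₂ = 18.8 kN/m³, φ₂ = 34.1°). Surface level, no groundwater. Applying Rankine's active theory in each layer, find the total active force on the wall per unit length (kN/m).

14.9 kN/m

K_a1 = tan²(45°−29.4°/2) = 0.3415; K_a2 = tan²(45°−34.1°/2) = 0.2815.
Layer 1: σ at base = K_a1 γ₁ h₁ = 5.436 kPa; P₁ = ½×5.436×0.8 = 2.174.
Layer 2: σ_v at top = γ₁h₁ = 15.92; σ_h top = K_a2×15.92 = 4.482; σ_h base = K_a2×(15.92+18.8×1.5) = 12.42.
P₂ = ½(4.482+12.42)×1.5 = 12.68. Total P_a = 2.174+12.68 = 14.85 kN/m.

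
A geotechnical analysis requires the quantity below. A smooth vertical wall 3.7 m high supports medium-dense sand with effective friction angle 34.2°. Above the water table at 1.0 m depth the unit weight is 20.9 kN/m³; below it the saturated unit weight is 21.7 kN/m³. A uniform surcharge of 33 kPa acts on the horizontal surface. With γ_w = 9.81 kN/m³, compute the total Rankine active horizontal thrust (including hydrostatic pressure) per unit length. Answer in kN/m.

K_a = tan²(45° − φ/2) = 0.2803.
γ' = 21.7 − 9.81 = 11.89 kN/m³. h₂ = H − d_w = 2.7 m.
σ'_h: at surface K_a·q = 9.251; at WT K_a(q+γd_w) = 15.11; at base K_a(q+γd_w+γ'h₂) = 24.11 kPa.
P₁ = ½(9.251+15.11)×1.0 = 12.18; P₂ = ½(15.11+24.11)×2.7 = 52.95; P_w = ½γ_w h₂² = 35.76.
Total = 12.18+52.95+35.76 = 100.9 kN/m.

101 kN/m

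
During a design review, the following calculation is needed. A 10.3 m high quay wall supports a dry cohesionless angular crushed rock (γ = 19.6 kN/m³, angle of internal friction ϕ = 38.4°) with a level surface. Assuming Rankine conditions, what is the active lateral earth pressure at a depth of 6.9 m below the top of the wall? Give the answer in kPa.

31.6 kPa

K_a = (1 − sin φ)/(1 + sin φ) = 0.2337.
σ_h = K_a γ z = 0.2337 × 19.6 × 6.9 = 31.60 kPa.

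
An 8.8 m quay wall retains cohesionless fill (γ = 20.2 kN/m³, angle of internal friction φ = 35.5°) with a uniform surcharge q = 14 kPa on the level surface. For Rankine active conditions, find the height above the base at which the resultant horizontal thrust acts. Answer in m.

3.13 m

K_a = 0.2653.
Triangular part P₁ = ½K_aγH² = 207.5 at H/3 = 2.933 m; rectangular part P₂ = K_a q H = 32.68 at H/2 = 4.400 m.
ȳ = (P₁·2.933 + P₂·4.400)/(P₁+P₂) = 3.133 m.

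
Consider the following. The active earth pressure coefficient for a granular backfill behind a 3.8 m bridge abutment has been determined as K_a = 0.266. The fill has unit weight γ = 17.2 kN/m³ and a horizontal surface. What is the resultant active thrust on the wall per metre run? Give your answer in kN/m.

33.0 kN/m

P = ½ K_a γ H² = 0.5 × 0.266 × 17.2 × 3.8² = 33.03 kN/m.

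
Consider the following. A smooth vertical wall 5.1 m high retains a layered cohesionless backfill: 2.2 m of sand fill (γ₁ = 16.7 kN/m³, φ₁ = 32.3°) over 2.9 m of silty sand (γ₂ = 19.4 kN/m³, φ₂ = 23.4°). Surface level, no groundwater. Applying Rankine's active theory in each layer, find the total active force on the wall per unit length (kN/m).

K_a1 = tan²(45°−32.3°/2) = 0.3035; K_a2 = tan²(45°−23.4°/2) = 0.4315.
Layer 1: σ at base = K_a1 γ₁ h₁ = 11.15 kPa; P₁ = ½×11.15×2.2 = 12.26.
Layer 2: σ_v at top = γ₁h₁ = 36.74; σ_h top = K_a2×36.74 = 15.85; σ_h base = K_a2×(36.74+19.4×2.9) = 40.13.
P₂ = ½(15.85+40.13)×2.9 = 81.17. Total P_a = 12.26+81.17 = 93.44 kN/m.

93.4 kN/m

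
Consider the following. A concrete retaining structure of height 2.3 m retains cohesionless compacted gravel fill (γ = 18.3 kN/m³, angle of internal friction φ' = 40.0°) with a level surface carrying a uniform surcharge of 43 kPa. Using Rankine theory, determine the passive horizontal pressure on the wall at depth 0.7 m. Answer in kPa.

K_p = (1 + sin φ)/(1 − sin φ) = 4.599.
σ_v = γz + q = 18.3 × 0.7 + 43 = 55.81 kPa.
σ_h = K_p σ_v = 4.599 × 55.81 = 256.7 kPa.

257 kPa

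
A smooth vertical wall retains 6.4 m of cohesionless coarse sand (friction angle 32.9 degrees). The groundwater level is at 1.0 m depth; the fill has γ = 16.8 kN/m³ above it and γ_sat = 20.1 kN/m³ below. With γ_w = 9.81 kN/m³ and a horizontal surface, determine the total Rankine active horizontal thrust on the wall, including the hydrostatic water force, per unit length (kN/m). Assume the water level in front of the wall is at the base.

217 kN/m

K_a = tan²(45° − φ/2) = 0.2960.
γ' = 20.1 − 9.81 = 10.29 kN/m³. Depth below WT = 5.4 m.
σ'_h at WT = K_a γ d_w = 4.973 kPa; at base = 4.973 + K_a γ' × 5.4 = 21.42 kPa.
P₁ (0–1.0 m) = ½×4.973×1.0 = 2.487. P₂ (1.0–6.4 m) = ½(4.973+21.42)×5.4 = 71.27.
P_w = ½ γ_w h₂² = 0.5×9.81×5.4² = 143.0. Total = 2.487+71.27+143.0 = 216.8 kN/m.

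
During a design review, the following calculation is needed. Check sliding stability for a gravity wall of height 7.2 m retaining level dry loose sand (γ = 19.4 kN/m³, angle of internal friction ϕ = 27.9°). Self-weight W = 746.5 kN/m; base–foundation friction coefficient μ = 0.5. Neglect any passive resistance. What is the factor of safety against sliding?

2.05

K_a = tan²(45° − 27.9°/2) = 0.3625.
P_a = ½K_aγH² = 0.5×0.3625×19.4×7.2² = 182.3 kN/m, acting at H/3 = 2.400 m above the base.
FS_sliding = μW / P_a = 0.5×746.5 / 182.3 = 2.048.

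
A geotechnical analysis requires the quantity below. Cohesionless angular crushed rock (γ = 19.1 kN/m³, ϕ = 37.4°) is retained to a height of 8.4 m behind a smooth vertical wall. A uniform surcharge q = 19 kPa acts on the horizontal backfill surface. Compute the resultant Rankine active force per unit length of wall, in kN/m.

K_a = tan²(45° − φ/2) = 0.2443.
Soil triangle: ½ K_a γ H² = 0.5×0.2443×19.1×8.4² = 164.6 kN/m.
Surcharge rectangle: K_a q H = 0.2443×19×8.4 = 38.98 kN/m.
Total = 164.6 + 38.98 = 203.6 kN/m.

204 kN/m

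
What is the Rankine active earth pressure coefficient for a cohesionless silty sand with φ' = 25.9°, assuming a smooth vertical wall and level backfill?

K_a = (1 − sin φ)/(1 + sin φ) = (1 − sin 25.9°)/(1 + sin 25.9°) = 0.3920.

0.392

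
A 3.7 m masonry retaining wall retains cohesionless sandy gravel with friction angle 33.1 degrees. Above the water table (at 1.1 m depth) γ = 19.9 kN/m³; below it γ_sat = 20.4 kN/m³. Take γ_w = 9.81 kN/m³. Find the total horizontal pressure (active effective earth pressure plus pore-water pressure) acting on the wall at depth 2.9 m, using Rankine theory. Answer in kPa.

29.7 kPa

K_a = (1 − sin φ)/(1 + sin φ) = 0.2936.
γ' = 20.4 − 9.81 = 10.59 kN/m³.
Effective vertical stress at 2.9 m: σ'_v = 19.9×1.1 + 10.59×1.80 = 40.95 kPa.
σ'_h = K_a σ'_v = 0.2936 × 40.95 = 12.02 kPa; u = γ_w × 1.80 = 17.66 kPa.
Total σ_h = 12.02 + 17.66 = 29.68 kPa.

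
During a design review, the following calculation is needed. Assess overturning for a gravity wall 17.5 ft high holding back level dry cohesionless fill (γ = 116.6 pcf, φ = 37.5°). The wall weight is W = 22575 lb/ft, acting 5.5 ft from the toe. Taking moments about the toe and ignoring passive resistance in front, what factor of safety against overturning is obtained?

K_a = tan²(45° − 37.5°/2) = 0.2432.
P_a = ½K_aγH² = 0.5×0.2432×116.6×17.5² = 4342 lb/ft, acting at H/3 = 5.833 ft above the base.
Overturning moment M_o = P_a × H/3 = 4342 × 5.833 = 25330.
Resisting moment M_r = W × 5.5 = 22575 × 5.5 = 124200.
FS_overturning = M_r/M_o = 124200/25330 = 4.902.

4.90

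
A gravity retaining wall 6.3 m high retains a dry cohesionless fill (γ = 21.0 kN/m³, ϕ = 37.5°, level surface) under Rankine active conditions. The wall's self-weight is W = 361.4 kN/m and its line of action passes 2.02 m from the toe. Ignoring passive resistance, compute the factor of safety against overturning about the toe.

K_a = tan²(45° − 37.5°/2) = 0.2432.
P_a = ½K_aγH² = 0.5×0.2432×21.0×6.3² = 101.3 kN/m, acting at H/3 = 2.100 m above the base.
Overturning moment M_o = P_a × H/3 = 101.3 × 2.100 = 212.8.
Resisting moment M_r = W × 2.02 = 361.4 × 2.02 = 730.0.
FS_overturning = M_r/M_o = 730.0/212.8 = 3.430.

3.43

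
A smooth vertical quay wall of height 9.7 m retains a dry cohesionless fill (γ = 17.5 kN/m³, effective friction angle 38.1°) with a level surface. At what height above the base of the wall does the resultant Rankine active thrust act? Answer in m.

K_a = 0.2368.
The pressure distribution is triangular, so the resultant acts at H/3 above the base = 9.7/3 = 3.233 m.

3.23 m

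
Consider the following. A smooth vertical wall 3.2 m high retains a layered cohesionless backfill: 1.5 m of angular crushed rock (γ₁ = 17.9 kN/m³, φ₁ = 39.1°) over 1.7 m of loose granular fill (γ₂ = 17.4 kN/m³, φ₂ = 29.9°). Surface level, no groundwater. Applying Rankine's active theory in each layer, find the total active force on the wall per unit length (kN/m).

28.3 kN/m

K_a1 = tan²(45°−39.1°/2) = 0.2265; K_a2 = tan²(45°−29.9°/2) = 0.3347.
Layer 1: σ at base = K_a1 γ₁ h₁ = 6.081 kPa; P₁ = ½×6.081×1.5 = 4.561.
Layer 2: σ_v at top = γ₁h₁ = 26.85; σ_h top = K_a2×26.85 = 8.986; σ_h base = K_a2×(26.85+17.4×1.7) = 18.89.
P₂ = ½(8.986+18.89)×1.7 = 23.69. Total P_a = 4.561+23.69 = 28.25 kN/m.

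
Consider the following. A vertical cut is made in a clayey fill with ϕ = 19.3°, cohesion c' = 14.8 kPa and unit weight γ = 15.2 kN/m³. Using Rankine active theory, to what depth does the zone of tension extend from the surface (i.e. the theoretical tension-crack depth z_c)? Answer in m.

K_a = tan²(45° − 19.3°/2) = 0.5032; √K_a = 0.7094.
The active pressure is zero where K_a γ z = 2c√K_a, so z_c = 2c/(γ√K_a) = 2×14.8/(15.2×0.7094) = 2.745 m.

2.75 m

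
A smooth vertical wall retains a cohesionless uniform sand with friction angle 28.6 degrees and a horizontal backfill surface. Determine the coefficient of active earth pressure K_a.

0.353

K_a = (1 − sin φ)/(1 + sin φ) = (1 − sin 28.6°)/(1 + sin 28.6°) = 0.3525.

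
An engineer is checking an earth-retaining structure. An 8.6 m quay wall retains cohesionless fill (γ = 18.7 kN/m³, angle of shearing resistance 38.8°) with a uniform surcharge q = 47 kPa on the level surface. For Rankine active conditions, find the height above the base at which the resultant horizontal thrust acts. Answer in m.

3.40 m

K_a = 0.2296.
Triangular part P₁ = ½K_aγH² = 158.7 at H/3 = 2.867 m; rectangular part P₂ = K_a q H = 92.79 at H/2 = 4.300 m.
ȳ = (P₁·2.867 + P₂·4.300)/(P₁+P₂) = 3.395 m.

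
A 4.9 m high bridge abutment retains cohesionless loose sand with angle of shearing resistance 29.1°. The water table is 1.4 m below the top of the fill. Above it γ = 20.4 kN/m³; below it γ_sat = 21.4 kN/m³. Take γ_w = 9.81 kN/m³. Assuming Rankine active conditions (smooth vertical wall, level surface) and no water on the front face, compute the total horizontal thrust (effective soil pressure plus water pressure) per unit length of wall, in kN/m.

126 kN/m

K_a = tan²(45° − φ/2) = 0.3456.
γ' = 21.4 − 9.81 = 11.59 kN/m³. Depth below WT = 3.5 m.
σ'_h at WT = K_a γ d_w = 9.870 kPa; at base = 9.870 + K_a γ' × 3.5 = 23.89 kPa.
P₁ (0–1.4 m) = ½×9.870×1.4 = 6.909. P₂ (1.4–4.9 m) = ½(9.870+23.89)×3.5 = 59.08.
P_w = ½ γ_w h₂² = 0.5×9.81×3.5² = 60.09. Total = 6.909+59.08+60.09 = 126.1 kN/m.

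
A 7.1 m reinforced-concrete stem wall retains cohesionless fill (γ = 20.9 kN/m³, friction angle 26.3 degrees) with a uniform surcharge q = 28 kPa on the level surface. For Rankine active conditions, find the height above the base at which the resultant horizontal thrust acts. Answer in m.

2.69 m

K_a = 0.3859.
Triangular part P₁ = ½K_aγH² = 203.3 at H/3 = 2.367 m; rectangular part P₂ = K_a q H = 76.72 at H/2 = 3.550 m.
ȳ = (P₁·2.367 + P₂·3.550)/(P₁+P₂) = 2.691 m.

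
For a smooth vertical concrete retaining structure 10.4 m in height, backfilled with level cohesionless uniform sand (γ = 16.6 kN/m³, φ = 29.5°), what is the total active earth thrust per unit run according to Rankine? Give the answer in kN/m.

305 kN/m

K_a = tan²(45° − φ/2) = 0.3401.
P_a = ½ K_a γ H² = 0.5 × 0.3401 × 16.6 × 10.4² = 305.3 kN/m.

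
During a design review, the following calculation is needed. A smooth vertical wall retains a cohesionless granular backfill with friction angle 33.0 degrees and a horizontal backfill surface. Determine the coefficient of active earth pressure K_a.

K_a = (1 − sin φ)/(1 + sin φ) = (1 − sin 33.0°)/(1 + sin 33.0°) = 0.2948.

0.295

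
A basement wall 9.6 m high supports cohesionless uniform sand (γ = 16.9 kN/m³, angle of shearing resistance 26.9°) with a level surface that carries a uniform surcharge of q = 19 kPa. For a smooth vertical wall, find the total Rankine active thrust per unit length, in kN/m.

K_a = tan²(45° − φ/2) = 0.3770.
Soil triangle: ½ K_a γ H² = 0.5×0.3770×16.9×9.6² = 293.6 kN/m.
Surcharge rectangle: K_a q H = 0.3770×19×9.6 = 68.76 kN/m.
Total = 293.6 + 68.76 = 362.4 kN/m.

362 kN/m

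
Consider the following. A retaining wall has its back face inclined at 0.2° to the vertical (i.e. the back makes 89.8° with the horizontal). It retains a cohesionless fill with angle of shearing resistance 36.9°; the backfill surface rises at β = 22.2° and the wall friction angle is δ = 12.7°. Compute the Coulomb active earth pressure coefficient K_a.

0.308

K_a = sin²(α+φ) / [sin²α · sin(α−δ) · (1 + √{sin(φ+δ)sin(φ−β) / (sin(α−δ)sin(α+β))})²].
With α = 89.8°, φ = 36.9°, δ = 12.7°, β = 22.2°: K_a = 0.3084.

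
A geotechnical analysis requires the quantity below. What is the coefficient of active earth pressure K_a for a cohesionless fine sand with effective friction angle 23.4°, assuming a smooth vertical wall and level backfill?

0.431

K_a = (1 − sin φ)/(1 + sin φ) = (1 − sin 23.4°)/(1 + sin 23.4°) = 0.4315.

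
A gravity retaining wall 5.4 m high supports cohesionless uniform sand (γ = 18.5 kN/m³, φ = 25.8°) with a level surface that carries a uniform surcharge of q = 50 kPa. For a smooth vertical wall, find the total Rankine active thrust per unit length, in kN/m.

212 kN/m

K_a = tan²(45° − φ/2) = 0.3935.
Soil triangle: ½ K_a γ H² = 0.5×0.3935×18.5×5.4² = 106.1 kN/m.
Surcharge rectangle: K_a q H = 0.3935×50×5.4 = 106.2 kN/m.
Total = 106.1 + 106.2 = 212.4 kN/m.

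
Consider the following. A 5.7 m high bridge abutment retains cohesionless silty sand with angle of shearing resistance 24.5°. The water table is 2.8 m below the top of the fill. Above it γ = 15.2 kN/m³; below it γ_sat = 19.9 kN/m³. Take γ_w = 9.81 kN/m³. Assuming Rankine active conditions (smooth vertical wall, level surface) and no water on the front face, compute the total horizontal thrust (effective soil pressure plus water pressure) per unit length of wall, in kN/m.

135 kN/m

K_a = tan²(45° − φ/2) = 0.4137.
γ' = 19.9 − 9.81 = 10.09 kN/m³. Depth below WT = 2.9 m.
σ'_h at WT = K_a γ d_w = 17.61 kPa; at base = 17.61 + K_a γ' × 2.9 = 29.71 kPa.
P₁ (0–2.8 m) = ½×17.61×2.8 = 24.65. P₂ (2.8–5.7 m) = ½(17.61+29.71)×2.9 = 68.62.
P_w = ½ γ_w h₂² = 0.5×9.81×2.9² = 41.25. Total = 24.65+68.62+41.25 = 134.5 kN/m.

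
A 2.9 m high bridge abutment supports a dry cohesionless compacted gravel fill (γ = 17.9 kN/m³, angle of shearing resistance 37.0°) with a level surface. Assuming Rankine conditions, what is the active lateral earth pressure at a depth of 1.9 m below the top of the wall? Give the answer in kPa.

8.45 kPa

K_a = (1 − sin φ)/(1 + sin φ) = 0.2486.
σ_h = K_a γ z = 0.2486 × 17.9 × 1.9 = 8.454 kPa.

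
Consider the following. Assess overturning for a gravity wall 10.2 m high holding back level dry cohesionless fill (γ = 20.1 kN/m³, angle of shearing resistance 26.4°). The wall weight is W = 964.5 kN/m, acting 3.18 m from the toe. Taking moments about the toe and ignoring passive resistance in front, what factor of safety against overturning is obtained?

K_a = tan²(45° − 26.4°/2) = 0.3844.
P_a = ½K_aγH² = 0.5×0.3844×20.1×10.2² = 402.0 kN/m, acting at H/3 = 3.400 m above the base.
Overturning moment M_o = P_a × H/3 = 402.0 × 3.400 = 1367.
Resisting moment M_r = W × 3.18 = 964.5 × 3.18 = 3067.
FS_overturning = M_r/M_o = 3067/1367 = 2.244.

2.24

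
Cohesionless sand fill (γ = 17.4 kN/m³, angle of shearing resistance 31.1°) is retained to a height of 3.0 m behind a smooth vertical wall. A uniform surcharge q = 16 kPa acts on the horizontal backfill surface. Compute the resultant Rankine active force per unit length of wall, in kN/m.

40.3 kN/m

K_a = tan²(45° − φ/2) = 0.3188.
Soil triangle: ½ K_a γ H² = 0.5×0.3188×17.4×3.0² = 24.96 kN/m.
Surcharge rectangle: K_a q H = 0.3188×16×3.0 = 15.30 kN/m.
Total = 24.96 + 15.30 = 40.26 kN/m.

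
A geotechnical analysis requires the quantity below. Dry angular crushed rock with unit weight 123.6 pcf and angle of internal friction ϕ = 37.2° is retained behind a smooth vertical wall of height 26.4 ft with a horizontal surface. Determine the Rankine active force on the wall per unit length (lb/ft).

K_a = tan²(45° − φ/2) = 0.2464.
P_a = ½ K_a γ H² = 0.5 × 0.2464 × 123.6 × 26.4² = 10610 lb/ft.

10600 lb/ft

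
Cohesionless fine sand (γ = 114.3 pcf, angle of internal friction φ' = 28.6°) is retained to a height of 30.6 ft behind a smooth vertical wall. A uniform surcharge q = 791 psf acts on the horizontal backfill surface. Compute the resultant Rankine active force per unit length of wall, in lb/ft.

K_a = tan²(45° − φ/2) = 0.3525.
Soil triangle: ½ K_a γ H² = 0.5×0.3525×114.3×30.6² = 18870 lb/ft.
Surcharge rectangle: K_a q H = 0.3525×791×30.6 = 8533 lb/ft.
Total = 18870 + 8533 = 27400 lb/ft.

27400 lb/ft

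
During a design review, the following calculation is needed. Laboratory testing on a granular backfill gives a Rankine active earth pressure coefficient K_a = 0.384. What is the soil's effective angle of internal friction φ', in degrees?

26.4°

K_a = tan²(45° − φ/2) ⇒ 45° − φ/2 = arctan(√0.384) = 31.79°.
φ = 2(45° − 31.79°) = 26.43°.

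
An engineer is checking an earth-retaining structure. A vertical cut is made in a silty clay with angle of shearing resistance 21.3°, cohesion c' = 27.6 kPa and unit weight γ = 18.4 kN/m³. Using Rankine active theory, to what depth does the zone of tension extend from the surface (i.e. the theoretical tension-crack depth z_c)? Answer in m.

K_a = tan²(45° − 21.3°/2) = 0.4671; √K_a = 0.6834.
The active pressure is zero where K_a γ z = 2c√K_a, so z_c = 2c/(γ√K_a) = 2×27.6/(18.4×0.6834) = 4.390 m.

4.39 m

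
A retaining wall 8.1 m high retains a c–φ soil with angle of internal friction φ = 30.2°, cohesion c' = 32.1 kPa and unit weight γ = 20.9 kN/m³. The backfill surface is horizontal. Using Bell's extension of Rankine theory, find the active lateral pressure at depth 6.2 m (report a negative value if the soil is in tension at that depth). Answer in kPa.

5.93 kPa

K_a = (1 − sin φ)/(1 + sin φ) = 0.3307.
σ_a = K_a γ z − 2c√K_a = 0.3307×20.9×6.2 − 2×32.1×0.5750 = 5.930 kPa.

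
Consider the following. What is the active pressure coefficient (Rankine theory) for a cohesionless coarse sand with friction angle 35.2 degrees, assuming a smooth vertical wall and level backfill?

0.269

K_a = tan²(45° − φ/2) = tan²(27.40°) = 0.2687.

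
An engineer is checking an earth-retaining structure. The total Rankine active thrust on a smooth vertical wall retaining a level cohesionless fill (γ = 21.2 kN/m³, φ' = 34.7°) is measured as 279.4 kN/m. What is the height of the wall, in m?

K_a = 0.2745. P_a = ½ K_a γ H² ⇒ H = √(2P_a/(K_a γ)).
H = √(2×279.4/(0.2745×21.2)) = 9.800 m.

9.80 m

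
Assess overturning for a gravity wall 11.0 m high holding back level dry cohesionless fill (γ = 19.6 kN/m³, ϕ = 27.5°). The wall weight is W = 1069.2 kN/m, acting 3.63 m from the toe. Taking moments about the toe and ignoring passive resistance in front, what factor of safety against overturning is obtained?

K_a = tan²(45° − 27.5°/2) = 0.3682.
P_a = ½K_aγH² = 0.5×0.3682×19.6×11.0² = 436.6 kN/m, acting at H/3 = 3.667 m above the base.
Overturning moment M_o = P_a × H/3 = 436.6 × 3.667 = 1601.
Resisting moment M_r = W × 3.63 = 1069.2 × 3.63 = 3881.
FS_overturning = M_r/M_o = 3881/1601 = 2.424.

2.42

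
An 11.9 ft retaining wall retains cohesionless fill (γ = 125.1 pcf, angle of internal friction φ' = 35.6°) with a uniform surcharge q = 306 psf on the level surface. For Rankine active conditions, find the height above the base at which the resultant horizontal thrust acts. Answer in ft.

4.54 ft

K_a = 0.2641.
Triangular part P₁ = ½K_aγH² = 2340 at H/3 = 3.967 ft; rectangular part P₂ = K_a q H = 961.8 at H/2 = 5.950 ft.
ȳ = (P₁·3.967 + P₂·5.950)/(P₁+P₂) = 4.544 ft.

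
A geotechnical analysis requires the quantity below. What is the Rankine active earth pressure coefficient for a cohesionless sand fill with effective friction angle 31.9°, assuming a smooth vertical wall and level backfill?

0.309

K_a = tan²(45° − φ/2) = tan²(29.05°) = 0.3085.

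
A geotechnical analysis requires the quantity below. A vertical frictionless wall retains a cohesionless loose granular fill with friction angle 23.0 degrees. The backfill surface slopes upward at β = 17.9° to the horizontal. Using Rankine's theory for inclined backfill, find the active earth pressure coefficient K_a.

K_a = cos β · (cos β − √(cos²β − cos²φ)) / (cos β + √(cos²β − cos²φ)).
cos β = 0.9516, cos φ = 0.9205, √(cos²β − cos²φ) = 0.2413.
K_a = 0.9516 × (0.9516 − 0.2413)/(0.9516 + 0.2413) = 0.5667.

0.567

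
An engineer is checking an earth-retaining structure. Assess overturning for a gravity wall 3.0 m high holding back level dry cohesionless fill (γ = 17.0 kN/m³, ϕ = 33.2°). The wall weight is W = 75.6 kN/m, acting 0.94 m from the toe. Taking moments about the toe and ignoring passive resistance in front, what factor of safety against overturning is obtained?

K_a = tan²(45° − 33.2°/2) = 0.2924.
P_a = ½K_aγH² = 0.5×0.2924×17.0×3.0² = 22.37 kN/m, acting at H/3 = 1.000 m above the base.
Overturning moment M_o = P_a × H/3 = 22.37 × 1.000 = 22.37.
Resisting moment M_r = W × 0.94 = 75.6 × 0.94 = 71.06.
FS_overturning = M_r/M_o = 71.06/22.37 = 3.177.

3.18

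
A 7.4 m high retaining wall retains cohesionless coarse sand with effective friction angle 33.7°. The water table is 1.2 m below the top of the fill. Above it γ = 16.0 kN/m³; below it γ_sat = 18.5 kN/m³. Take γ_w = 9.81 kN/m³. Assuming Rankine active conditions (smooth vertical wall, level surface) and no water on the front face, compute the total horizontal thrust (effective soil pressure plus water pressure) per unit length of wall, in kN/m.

K_a = tan²(45° − φ/2) = 0.2863.
γ' = 18.5 − 9.81 = 8.690 kN/m³. Depth below WT = 6.2 m.
σ'_h at WT = K_a γ d_w = 5.497 kPa; at base = 5.497 + K_a γ' × 6.2 = 20.92 kPa.
P₁ (0–1.2 m) = ½×5.497×1.2 = 3.298. P₂ (1.2–7.4 m) = ½(5.497+20.92)×6.2 = 81.90.
P_w = ½ γ_w h₂² = 0.5×9.81×6.2² = 188.5. Total = 3.298+81.90+188.5 = 273.7 kN/m.

274 kN/m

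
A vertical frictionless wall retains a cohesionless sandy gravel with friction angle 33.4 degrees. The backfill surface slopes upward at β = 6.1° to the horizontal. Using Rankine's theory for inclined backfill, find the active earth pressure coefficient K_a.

0.294

K_a = cos β · (cos β − √(cos²β − cos²φ)) / (cos β + √(cos²β − cos²φ)).
cos β = 0.9943, cos φ = 0.8348, √(cos²β − cos²φ) = 0.5401.
K_a = 0.9943 × (0.9943 − 0.5401)/(0.9943 + 0.5401) = 0.2943.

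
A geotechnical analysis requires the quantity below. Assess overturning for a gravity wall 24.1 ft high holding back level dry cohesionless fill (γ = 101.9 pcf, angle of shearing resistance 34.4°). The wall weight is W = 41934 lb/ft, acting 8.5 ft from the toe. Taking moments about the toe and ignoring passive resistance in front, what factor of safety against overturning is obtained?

K_a = tan²(45° − 34.4°/2) = 0.2780.
P_a = ½K_aγH² = 0.5×0.2780×101.9×24.1² = 8226 lb/ft, acting at H/3 = 8.033 ft above the base.
Overturning moment M_o = P_a × H/3 = 8226 × 8.033 = 66080.
Resisting moment M_r = W × 8.5 = 41934 × 8.5 = 356400.
FS_overturning = M_r/M_o = 356400/66080 = 5.394.

5.39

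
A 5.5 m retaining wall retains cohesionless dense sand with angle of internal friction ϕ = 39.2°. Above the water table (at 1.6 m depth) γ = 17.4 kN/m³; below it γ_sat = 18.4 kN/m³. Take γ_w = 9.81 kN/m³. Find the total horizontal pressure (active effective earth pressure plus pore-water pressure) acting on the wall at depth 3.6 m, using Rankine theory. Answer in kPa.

K_a = (1 − sin φ)/(1 + sin φ) = 0.2255.
γ' = 18.4 − 9.81 = 8.590 kN/m³.
Effective vertical stress at 3.6 m: σ'_v = 17.4×1.6 + 8.590×2.00 = 45.02 kPa.
σ'_h = K_a σ'_v = 0.2255 × 45.02 = 10.15 kPa; u = γ_w × 2.00 = 19.62 kPa.
Total σ_h = 10.15 + 19.62 = 29.77 kPa.

29.8 kPa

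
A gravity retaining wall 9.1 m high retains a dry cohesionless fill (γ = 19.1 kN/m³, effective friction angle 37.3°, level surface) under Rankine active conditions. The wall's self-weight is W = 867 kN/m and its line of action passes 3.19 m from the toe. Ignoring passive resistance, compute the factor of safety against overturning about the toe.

4.70

K_a = tan²(45° − 37.3°/2) = 0.2453.
P_a = ½K_aγH² = 0.5×0.2453×19.1×9.1² = 194.0 kN/m, acting at H/3 = 3.033 m above the base.
Overturning moment M_o = P_a × H/3 = 194.0 × 3.033 = 588.5.
Resisting moment M_r = W × 3.19 = 867 × 3.19 = 2766.
FS_overturning = M_r/M_o = 2766/588.5 = 4.699.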